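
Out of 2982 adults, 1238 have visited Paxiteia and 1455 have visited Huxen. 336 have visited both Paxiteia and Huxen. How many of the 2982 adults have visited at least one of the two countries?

2357

|union| = 1238 + 1455 − 336 = 2357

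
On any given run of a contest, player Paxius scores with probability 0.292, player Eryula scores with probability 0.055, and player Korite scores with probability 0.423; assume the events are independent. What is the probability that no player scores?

0.38604762

Since the events are independent, P(none) is the product of the individual non-occurrence probabilities.
P(none) = (1 − 0.292) × (1 − 0.055) × (1 − 0.423) = 0.708 × 0.945 × 0.577 = 0.38604762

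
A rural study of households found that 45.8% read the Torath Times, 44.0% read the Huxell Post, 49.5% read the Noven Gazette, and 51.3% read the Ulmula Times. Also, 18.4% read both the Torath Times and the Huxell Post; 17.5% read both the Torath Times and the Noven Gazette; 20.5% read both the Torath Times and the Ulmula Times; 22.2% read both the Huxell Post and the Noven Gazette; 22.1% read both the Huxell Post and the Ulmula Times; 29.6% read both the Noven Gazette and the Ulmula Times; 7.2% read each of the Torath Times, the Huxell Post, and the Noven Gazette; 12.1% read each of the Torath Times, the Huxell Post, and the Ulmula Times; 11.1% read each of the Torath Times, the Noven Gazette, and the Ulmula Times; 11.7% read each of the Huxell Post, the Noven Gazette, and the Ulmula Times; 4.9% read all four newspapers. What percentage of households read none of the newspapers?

P(union) = 45.8 + 44.0 + 49.5 + 51.3 − 18.4 − 17.5 − 20.5 − 22.2 − 22.1 − 29.6 + 7.2 + 12.1 + 11.1 + 11.7 − 4.9 = 97.5%
P(none) = 100% − 97.5% = 2.5%

2.5%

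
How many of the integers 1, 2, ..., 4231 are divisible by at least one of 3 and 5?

Inclusion–exclusion gives
⌊4231/3⌋ + ⌊4231/5⌋ − ⌊4231/15⌋ = 1410 + 846 − 282 = 1974

1974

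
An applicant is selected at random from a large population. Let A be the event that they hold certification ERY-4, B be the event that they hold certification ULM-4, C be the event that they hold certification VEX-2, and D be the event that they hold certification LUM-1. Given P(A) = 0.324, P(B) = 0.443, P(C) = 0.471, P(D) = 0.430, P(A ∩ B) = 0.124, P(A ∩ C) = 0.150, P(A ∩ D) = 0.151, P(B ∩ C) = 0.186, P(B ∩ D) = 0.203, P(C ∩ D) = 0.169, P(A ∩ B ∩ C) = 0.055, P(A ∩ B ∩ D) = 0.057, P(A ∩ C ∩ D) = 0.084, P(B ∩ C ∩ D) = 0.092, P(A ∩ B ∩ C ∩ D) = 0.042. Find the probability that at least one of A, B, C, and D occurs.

P(A ∪ B ∪ C ∪ D) = 0.324 + 0.443 + 0.471 + 0.430 − 0.124 − 0.150 − 0.151 − 0.186 − 0.203 − 0.169 + 0.055 + 0.057 + 0.084 + 0.092 − 0.042 = 0.931

0.931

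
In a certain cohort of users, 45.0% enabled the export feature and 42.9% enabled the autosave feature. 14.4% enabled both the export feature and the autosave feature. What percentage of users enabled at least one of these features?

P(≥1) = 45.0 + 42.9 − 14.4 = 73.5%

73.5%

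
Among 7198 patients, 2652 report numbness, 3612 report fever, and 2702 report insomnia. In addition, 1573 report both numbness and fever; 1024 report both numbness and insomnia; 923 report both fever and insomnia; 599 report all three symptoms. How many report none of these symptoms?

By inclusion–exclusion:
|at least one| = 2652 + 3612 + 2702 − 1573 − 1024 − 923 + 599 = 6045
None: 7198 − 6045 = 1153

1153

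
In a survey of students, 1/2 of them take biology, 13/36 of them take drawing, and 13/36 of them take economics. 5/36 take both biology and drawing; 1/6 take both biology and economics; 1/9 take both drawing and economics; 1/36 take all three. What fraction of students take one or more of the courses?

5/6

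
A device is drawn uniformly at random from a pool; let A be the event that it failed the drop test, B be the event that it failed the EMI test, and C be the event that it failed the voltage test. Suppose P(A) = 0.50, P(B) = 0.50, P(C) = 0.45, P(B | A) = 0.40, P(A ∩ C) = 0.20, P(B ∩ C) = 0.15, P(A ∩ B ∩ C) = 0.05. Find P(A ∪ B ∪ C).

0.95

P(A ∩ B) = P(A)·P(B|A) = 0.50 × 0.40 = 0.20
By inclusion-exclusion,
P(A ∪ B ∪ C) = 0.50 + 0.50 + 0.45 − 0.20 − 0.20 − 0.15 + 0.05 = 0.95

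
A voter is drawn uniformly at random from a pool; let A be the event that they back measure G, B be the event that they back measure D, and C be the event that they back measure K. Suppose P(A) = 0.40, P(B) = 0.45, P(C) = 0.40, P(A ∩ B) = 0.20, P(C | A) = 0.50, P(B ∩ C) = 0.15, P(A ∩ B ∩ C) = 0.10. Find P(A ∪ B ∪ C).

0.80

P(A ∩ C) = P(A)·P(C|A) = 0.40 × 0.50 = 0.20
P(A ∪ B ∪ C) = 0.40 + 0.45 + 0.40 − 0.20 − 0.20 − 0.15 + 0.10 = 0.80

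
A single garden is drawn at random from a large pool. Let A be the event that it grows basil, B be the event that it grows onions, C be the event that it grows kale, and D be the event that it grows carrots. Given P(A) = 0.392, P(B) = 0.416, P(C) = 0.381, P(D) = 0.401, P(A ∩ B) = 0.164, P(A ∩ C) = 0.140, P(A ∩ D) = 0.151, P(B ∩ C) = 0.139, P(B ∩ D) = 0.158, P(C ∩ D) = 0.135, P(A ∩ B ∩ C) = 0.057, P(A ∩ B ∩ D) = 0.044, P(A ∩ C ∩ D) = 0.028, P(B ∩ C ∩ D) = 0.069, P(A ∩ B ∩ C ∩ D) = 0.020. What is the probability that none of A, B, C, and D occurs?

0.119

Apply inclusion-exclusion:
P(A ∪ B ∪ C ∪ D) = 0.392 + 0.416 + 0.381 + 0.401 − 0.164 − 0.140 − 0.151 − 0.139 − 0.158 − 0.135 + 0.057 + 0.044 + 0.028 + 0.069 − 0.020 = 0.881
P(none) = 1 − 0.881 = 0.119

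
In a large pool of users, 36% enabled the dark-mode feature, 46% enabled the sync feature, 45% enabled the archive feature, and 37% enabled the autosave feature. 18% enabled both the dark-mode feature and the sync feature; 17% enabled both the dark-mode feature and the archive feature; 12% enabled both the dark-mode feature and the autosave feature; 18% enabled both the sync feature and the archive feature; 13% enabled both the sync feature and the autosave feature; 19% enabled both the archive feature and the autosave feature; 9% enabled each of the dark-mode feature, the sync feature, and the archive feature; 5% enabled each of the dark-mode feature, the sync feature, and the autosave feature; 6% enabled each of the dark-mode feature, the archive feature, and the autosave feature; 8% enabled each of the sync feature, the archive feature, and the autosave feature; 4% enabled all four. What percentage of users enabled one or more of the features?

91%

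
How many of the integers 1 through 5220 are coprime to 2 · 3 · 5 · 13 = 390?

1285

Inclusion–exclusion gives
floor(5220/2) + floor(5220/3) + floor(5220/5) + floor(5220/13) − floor(5220/6) − floor(5220/10) − floor(5220/26) − floor(5220/15) − floor(5220/39) − floor(5220/65) + floor(5220/30) + floor(5220/78) + floor(5220/130) + floor(5220/195) − floor(5220/390) = 2610 + 1740 + 1044 + 401 − 870 − 522 − 200 − 348 − 133 − 80 + 174 + 66 + 40 + 26 − 13 = 3935
5220 − 3935 = 1285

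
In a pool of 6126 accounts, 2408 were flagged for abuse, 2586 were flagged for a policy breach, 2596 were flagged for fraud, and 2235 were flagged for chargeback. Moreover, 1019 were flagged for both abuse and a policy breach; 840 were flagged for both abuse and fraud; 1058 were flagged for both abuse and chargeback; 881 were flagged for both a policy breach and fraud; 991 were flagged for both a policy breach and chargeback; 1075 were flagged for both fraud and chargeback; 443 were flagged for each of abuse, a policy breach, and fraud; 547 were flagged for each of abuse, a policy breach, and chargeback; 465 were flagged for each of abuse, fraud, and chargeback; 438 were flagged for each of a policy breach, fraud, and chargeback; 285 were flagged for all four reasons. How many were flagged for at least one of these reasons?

By inclusion-exclusion,
N(≥1) = 2408 + 2586 + 2596 + 2235 − 1019 − 840 − 1058 − 881 − 991 − 1075 + 443 + 547 + 465 + 438 − 285 = 5569

5569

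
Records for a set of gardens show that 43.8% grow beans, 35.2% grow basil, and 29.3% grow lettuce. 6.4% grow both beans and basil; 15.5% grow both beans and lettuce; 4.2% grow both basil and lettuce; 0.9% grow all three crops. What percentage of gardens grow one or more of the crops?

P(union) = 43.8 + 35.2 + 29.3 − 6.4 − 15.5 − 4.2 + 0.9 = 83.1%

83.1%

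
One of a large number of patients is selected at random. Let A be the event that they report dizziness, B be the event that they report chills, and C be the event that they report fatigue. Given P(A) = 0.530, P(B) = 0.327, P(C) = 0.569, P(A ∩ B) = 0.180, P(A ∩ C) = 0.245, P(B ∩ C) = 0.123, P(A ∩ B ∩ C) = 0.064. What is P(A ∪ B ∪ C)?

P(A ∪ B ∪ C) = 0.530 + 0.327 + 0.569 − 0.180 − 0.245 − 0.123 + 0.064 = 0.942

0.942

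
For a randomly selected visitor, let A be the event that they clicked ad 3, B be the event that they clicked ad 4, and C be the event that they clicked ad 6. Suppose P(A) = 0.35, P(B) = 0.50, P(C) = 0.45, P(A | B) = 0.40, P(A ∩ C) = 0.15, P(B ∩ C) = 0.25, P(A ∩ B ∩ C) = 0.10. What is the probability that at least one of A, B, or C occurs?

0.80

P(A ∩ B) = P(B)·P(A|B) = 0.50 × 0.40 = 0.20
By inclusion–exclusion:
P(A ∪ B ∪ C) = 0.35 + 0.50 + 0.45 − 0.20 − 0.15 − 0.25 + 0.10 = 0.80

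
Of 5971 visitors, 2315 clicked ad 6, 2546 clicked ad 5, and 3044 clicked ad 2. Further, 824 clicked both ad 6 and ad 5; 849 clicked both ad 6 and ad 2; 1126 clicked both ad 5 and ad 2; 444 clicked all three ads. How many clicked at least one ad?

5550

By inclusion–exclusion:
|union| = 2315 + 2546 + 3044 − 824 − 849 − 1126 + 444 = 5550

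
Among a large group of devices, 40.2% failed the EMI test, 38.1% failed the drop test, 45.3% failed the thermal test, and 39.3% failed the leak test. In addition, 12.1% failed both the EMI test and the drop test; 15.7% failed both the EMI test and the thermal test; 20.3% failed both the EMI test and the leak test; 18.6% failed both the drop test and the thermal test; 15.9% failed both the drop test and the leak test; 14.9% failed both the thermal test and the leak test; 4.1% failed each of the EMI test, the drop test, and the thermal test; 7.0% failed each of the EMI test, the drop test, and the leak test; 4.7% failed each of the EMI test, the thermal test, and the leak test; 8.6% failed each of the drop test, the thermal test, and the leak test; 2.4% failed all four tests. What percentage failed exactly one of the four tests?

31.5%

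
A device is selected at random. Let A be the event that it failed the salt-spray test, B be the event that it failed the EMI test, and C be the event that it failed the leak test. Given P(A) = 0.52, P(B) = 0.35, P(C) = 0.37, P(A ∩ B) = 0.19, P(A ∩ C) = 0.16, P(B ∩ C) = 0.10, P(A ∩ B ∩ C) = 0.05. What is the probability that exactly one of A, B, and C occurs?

0.49

P(exactly one) = 0.52 + 0.35 + 0.37 − 2·0.19 − 2·0.16 − 2·0.10 + 3·0.05 = 0.49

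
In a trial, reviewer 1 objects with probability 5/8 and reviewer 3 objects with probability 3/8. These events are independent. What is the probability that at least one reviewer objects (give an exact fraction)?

P(none) = (1 − 5/8) × (1 − 3/8) = 3/8 × 5/8 = 15/64
P(at least one) = 1 − 15/64 = 49/64

49/64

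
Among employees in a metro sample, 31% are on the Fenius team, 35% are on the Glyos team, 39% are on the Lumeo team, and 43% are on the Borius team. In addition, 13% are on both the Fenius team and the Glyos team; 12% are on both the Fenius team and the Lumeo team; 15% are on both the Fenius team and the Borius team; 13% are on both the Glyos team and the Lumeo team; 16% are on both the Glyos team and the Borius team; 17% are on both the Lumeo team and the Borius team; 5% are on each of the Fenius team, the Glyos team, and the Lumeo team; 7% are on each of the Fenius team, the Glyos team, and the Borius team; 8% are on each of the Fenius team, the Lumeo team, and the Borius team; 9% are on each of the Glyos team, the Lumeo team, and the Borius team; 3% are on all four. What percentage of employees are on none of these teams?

12%

P(at least one) = 31 + 35 + 39 + 43 − 13 − 12 − 15 − 13 − 16 − 17 + 5 + 7 + 8 + 9 − 3 = 88%
P(none) = 100% − 88% = 12%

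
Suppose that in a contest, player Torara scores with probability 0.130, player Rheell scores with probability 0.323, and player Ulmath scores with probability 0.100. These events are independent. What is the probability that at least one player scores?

P(none) = (1 − 0.130) × (1 − 0.323) × (1 − 0.100) = 0.870 × 0.677 × 0.900 = 0.530091
P(at least one) = 1 − 0.530091 = 0.469909

0.469909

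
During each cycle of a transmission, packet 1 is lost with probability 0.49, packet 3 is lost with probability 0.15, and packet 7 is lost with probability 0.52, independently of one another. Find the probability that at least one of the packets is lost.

P(none) = (1 − 0.49) × (1 − 0.15) × (1 − 0.52) = 0.51 × 0.85 × 0.48 = 0.20808
P(at least one) = 1 − 0.20808 = 0.79192

0.79192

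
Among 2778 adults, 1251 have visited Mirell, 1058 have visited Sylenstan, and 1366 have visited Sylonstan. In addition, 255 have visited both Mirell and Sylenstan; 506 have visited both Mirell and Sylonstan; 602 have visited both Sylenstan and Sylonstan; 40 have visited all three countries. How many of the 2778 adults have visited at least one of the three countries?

N(≥1) = 1251 + 1058 + 1366 − 255 − 506 − 602 + 40 = 2352

2352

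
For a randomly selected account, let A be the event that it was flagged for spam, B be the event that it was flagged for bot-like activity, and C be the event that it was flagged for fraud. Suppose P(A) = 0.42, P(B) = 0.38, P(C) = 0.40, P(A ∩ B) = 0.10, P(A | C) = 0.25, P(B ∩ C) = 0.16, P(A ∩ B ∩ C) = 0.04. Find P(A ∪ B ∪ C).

0.88

P(A ∩ C) = P(C)·P(A|C) = 0.40 × 0.25 = 0.10
Inclusion–exclusion gives
P(A ∪ B ∪ C) = 0.42 + 0.38 + 0.40 − 0.10 − 0.10 − 0.16 + 0.04 = 0.88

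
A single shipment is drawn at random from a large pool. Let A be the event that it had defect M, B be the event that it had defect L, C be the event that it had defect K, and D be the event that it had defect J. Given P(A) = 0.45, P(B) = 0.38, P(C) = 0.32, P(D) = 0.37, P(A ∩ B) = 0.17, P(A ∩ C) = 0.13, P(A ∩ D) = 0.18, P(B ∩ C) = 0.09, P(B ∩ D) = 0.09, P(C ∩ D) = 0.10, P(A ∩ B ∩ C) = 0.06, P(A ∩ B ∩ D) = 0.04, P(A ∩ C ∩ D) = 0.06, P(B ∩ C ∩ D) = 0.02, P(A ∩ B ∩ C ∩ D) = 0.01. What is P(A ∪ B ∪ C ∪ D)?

0.93

P(A ∪ B ∪ C ∪ D) = 0.45 + 0.38 + 0.32 + 0.37 − 0.17 − 0.13 − 0.18 − 0.09 − 0.09 − 0.10 + 0.06 + 0.04 + 0.06 + 0.02 − 0.01 = 0.93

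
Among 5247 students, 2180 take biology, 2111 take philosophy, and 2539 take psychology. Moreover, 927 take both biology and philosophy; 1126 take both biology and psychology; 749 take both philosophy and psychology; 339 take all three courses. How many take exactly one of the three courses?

2243

By inclusion–exclusion (exactly-one form):
N(exactly one) = 2180 + 2111 + 2539 − 2·927 − 2·1126 − 2·749 + 3·339 = 2243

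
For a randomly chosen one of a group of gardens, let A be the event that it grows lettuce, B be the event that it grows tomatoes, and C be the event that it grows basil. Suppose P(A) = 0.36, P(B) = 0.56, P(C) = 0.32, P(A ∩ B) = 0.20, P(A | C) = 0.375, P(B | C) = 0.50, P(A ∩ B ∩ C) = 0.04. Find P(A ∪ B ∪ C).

0.80

P(A ∩ C) = P(C)·P(A|C) = 0.32 × 0.375 = 0.12
P(B ∩ C) = P(C)·P(B|C) = 0.32 × 0.50 = 0.16
Apply inclusion-exclusion:
P(A ∪ B ∪ C) = 0.36 + 0.56 + 0.32 − 0.20 − 0.12 − 0.16 + 0.04 = 0.80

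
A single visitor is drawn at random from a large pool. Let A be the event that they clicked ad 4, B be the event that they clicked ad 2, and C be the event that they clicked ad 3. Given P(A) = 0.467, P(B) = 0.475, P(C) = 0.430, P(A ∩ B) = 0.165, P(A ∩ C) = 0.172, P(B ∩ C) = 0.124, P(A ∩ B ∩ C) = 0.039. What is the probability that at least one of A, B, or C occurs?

By inclusion–exclusion:
P(A ∪ B ∪ C) = 0.467 + 0.475 + 0.430 − 0.165 − 0.172 − 0.124 + 0.039 = 0.950

0.950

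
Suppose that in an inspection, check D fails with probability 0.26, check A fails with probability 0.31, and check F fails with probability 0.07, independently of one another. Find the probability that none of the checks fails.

P(none) = (1 − 0.26) × (1 − 0.31) × (1 − 0.07) = 0.74 × 0.69 × 0.93 = 0.474858

0.474858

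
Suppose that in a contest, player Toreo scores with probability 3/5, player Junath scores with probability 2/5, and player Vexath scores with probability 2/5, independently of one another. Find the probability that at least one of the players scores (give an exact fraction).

107/125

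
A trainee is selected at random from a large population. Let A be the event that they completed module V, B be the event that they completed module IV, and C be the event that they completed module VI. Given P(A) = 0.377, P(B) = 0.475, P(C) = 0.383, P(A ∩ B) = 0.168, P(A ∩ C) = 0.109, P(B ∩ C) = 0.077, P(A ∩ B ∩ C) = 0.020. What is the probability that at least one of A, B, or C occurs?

0.901

Inclusion–exclusion gives
P(A ∪ B ∪ C) = 0.377 + 0.475 + 0.383 − 0.168 − 0.109 − 0.077 + 0.020 = 0.901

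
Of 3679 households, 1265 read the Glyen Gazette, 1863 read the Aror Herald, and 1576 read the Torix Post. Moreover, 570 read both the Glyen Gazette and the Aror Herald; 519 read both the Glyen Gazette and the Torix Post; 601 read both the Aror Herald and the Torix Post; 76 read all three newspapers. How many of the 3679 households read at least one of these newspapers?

3090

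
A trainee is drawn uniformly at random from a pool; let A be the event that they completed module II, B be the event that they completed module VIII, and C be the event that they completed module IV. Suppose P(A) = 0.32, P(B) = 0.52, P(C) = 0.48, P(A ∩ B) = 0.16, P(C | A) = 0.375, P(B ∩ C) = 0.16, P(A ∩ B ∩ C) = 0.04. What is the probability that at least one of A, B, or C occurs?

P(A ∩ C) = P(A)·P(C|A) = 0.32 × 0.375 = 0.12
P(A ∪ B ∪ C) = 0.32 + 0.52 + 0.48 − 0.16 − 0.12 − 0.16 + 0.04 = 0.92

0.92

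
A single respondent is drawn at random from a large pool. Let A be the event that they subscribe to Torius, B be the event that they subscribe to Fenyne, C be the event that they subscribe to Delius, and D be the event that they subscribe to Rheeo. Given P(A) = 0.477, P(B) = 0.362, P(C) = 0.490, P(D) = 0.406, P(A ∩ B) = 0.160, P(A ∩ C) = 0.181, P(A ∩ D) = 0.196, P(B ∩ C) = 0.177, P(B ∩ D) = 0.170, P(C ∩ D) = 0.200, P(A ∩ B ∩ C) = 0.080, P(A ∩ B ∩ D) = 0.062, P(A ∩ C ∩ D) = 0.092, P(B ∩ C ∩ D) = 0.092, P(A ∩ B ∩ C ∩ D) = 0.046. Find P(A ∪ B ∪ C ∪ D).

0.931

Apply inclusion-exclusion:
P(A ∪ B ∪ C ∪ D) = 0.477 + 0.362 + 0.490 + 0.406 − 0.160 − 0.181 − 0.196 − 0.177 − 0.170 − 0.200 + 0.080 + 0.062 + 0.092 + 0.092 − 0.046 = 0.931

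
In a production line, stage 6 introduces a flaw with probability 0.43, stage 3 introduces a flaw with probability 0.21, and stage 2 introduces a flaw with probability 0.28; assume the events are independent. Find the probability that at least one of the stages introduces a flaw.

P(none) = (1 − 0.43) × (1 − 0.21) × (1 − 0.28) = 0.57 × 0.79 × 0.72 = 0.324216
P(at least one) = 1 − 0.324216 = 0.675784

0.675784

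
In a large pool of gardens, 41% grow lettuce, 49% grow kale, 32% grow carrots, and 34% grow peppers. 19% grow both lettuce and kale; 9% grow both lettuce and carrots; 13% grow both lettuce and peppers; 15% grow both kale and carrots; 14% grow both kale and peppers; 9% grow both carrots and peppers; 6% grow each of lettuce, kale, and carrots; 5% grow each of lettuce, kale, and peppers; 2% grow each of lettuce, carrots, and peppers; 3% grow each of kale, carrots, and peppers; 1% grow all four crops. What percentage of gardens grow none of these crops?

Apply inclusion-exclusion:
P(union) = 41 + 49 + 32 + 34 − 19 − 9 − 13 − 15 − 14 − 9 + 6 + 5 + 2 + 3 − 1 = 92%
P(none) = 100% − 92% = 8%

8%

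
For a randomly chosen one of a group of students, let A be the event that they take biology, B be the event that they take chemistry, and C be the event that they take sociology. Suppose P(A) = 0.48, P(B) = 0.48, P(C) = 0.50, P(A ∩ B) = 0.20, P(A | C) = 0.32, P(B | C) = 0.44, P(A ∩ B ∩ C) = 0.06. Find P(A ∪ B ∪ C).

0.94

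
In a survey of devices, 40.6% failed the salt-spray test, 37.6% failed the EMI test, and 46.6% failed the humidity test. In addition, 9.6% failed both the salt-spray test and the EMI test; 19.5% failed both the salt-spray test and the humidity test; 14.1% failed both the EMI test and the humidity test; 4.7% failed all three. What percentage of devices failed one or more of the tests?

P(union) = 40.6 + 37.6 + 46.6 − 9.6 − 19.5 − 14.1 + 4.7 = 86.3%

86.3%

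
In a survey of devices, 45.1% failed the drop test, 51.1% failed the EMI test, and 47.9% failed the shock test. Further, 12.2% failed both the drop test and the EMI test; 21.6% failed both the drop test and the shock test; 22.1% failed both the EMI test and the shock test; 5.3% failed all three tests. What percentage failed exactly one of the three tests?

P(exactly one) = 45.1 + 51.1 + 47.9 − 2·12.2 − 2·21.6 − 2·22.1 + 3·5.3 = 48.2%

48.2%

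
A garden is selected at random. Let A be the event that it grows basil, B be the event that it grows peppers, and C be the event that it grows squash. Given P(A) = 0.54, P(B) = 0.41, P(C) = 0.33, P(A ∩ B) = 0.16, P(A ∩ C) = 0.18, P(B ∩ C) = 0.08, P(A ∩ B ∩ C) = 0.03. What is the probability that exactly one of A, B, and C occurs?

0.53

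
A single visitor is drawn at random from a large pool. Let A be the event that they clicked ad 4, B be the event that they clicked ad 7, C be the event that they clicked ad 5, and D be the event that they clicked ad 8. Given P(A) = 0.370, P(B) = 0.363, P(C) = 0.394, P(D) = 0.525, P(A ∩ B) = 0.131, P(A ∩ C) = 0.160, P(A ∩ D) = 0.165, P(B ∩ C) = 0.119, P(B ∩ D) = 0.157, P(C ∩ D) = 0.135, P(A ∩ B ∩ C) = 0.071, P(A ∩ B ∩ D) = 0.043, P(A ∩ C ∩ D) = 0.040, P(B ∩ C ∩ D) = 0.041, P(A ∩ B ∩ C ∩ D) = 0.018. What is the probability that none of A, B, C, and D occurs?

0.038

P(A ∪ B ∪ C ∪ D) = 0.370 + 0.363 + 0.394 + 0.525 − 0.131 − 0.160 − 0.165 − 0.119 − 0.157 − 0.135 + 0.071 + 0.043 + 0.040 + 0.041 − 0.018 = 0.962
P(none) = 1 − 0.962 = 0.038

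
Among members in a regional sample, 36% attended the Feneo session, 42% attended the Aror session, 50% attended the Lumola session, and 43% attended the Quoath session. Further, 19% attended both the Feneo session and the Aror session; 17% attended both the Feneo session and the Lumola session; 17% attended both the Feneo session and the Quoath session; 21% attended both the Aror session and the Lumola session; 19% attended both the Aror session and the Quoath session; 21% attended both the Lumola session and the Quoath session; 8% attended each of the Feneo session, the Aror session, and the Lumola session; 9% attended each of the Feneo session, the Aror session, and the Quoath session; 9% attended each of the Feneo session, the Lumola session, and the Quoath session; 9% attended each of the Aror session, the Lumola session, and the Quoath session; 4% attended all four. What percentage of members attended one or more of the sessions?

88%

P(at least one) = 36 + 42 + 50 + 43 − 19 − 17 − 17 − 21 − 19 − 21 + 8 + 9 + 9 + 9 − 4 = 88%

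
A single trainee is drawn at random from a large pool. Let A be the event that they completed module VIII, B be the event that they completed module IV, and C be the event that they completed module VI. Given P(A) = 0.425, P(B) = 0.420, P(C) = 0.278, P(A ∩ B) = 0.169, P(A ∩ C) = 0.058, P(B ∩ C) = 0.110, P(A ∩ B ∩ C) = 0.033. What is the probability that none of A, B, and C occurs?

P(A ∪ B ∪ C) = 0.425 + 0.420 + 0.278 − 0.169 − 0.058 − 0.110 + 0.033 = 0.819
P(none) = 1 − 0.819 = 0.181

0.181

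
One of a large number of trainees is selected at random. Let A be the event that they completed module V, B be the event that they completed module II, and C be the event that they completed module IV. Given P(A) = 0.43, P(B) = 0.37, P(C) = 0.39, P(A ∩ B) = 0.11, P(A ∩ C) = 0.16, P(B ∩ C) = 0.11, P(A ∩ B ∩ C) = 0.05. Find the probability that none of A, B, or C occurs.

By inclusion–exclusion:
P(A ∪ B ∪ C) = 0.43 + 0.37 + 0.39 − 0.11 − 0.16 − 0.11 + 0.05 = 0.86
P(none) = 1 − 0.86 = 0.14

0.14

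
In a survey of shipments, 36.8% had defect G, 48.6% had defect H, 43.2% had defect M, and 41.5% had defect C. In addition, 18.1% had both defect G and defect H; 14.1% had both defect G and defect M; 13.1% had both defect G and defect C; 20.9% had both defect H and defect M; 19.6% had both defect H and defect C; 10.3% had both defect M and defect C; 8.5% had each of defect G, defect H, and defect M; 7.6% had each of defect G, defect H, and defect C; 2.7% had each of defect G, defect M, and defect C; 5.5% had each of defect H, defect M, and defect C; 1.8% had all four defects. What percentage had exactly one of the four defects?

Using the inclusion–exclusion count for exactly one event:
P(exactly one) = 36.8 + 48.6 + 43.2 + 41.5 − 2·18.1 − 2·14.1 − 2·13.1 − 2·20.9 − 2·19.6 − 2·10.3 + 3·8.5 + 3·7.6 + 3·2.7 + 3·5.5 − 4·1.8 = 43.6%

43.6%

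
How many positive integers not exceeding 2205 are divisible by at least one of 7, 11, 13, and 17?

Using inclusion–exclusion:
315 + 200 + 169 + 129 − 28 − 24 − 18 − 15 − 11 − 9 + 2 + 1 + 1 + 0 − 0 = 712

712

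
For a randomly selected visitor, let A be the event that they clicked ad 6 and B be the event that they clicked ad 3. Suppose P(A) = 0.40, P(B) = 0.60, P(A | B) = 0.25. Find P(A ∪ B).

P(A ∩ B) = P(B)·P(A|B) = 0.60 × 0.25 = 0.15
P(A ∪ B) = 0.40 + 0.60 − 0.15 = 0.85

0.85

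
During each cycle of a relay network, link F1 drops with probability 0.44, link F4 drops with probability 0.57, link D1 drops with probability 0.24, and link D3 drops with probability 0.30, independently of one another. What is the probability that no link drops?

Since the events are independent, P(none) is the product of the individual non-occurrence probabilities.
P(none) = (1 − 0.44) × (1 − 0.57) × (1 − 0.24) × (1 − 0.30) = 0.56 × 0.43 × 0.76 × 0.70 = 0.1281056

0.1281056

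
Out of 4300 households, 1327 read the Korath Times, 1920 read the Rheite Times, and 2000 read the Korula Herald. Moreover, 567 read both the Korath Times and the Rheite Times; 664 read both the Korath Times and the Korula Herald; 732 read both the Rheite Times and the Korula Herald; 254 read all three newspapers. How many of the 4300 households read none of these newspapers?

762

By inclusion-exclusion,
|at least one| = 1327 + 1920 + 2000 − 567 − 664 − 732 + 254 = 3538
None: 4300 − 3538 = 762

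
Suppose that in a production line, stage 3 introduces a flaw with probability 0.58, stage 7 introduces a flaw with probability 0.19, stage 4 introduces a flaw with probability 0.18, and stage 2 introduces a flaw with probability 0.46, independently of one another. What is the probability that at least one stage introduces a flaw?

Independence gives P(none) = ∏(1 − pᵢ).
P(none) = (1 − 0.58) × (1 − 0.19) × (1 − 0.18) × (1 − 0.46) = 0.42 × 0.81 × 0.82 × 0.54 = 0.15064056
P(at least one) = 1 − 0.15064056 = 0.84935944

0.84935944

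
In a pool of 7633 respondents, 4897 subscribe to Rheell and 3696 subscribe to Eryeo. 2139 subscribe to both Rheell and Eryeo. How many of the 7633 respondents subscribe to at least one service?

6454

|union| = 4897 + 3696 − 2139 = 6454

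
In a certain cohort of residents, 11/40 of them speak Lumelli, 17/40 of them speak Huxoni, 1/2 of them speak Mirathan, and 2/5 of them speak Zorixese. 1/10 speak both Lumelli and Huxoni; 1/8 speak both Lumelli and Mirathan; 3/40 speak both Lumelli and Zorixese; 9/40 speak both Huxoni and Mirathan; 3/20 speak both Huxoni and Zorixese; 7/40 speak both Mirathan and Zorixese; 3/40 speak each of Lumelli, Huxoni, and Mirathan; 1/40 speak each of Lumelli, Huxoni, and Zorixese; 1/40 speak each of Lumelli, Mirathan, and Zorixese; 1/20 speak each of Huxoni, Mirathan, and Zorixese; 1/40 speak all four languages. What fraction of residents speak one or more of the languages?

9/10

P(at least one) = 11/40 + 17/40 + 1/2 + 2/5 − 1/10 − 1/8 − 3/40 − 9/40 − 3/20 − 7/40 + 3/40 + 1/40 + 1/40 + 1/20 − 1/40 = 9/10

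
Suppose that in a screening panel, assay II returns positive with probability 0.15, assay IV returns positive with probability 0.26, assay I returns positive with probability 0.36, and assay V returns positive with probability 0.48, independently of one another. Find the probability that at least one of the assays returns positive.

P(none) = (1 − 0.15) × (1 − 0.26) × (1 − 0.36) × (1 − 0.48) = 0.85 × 0.74 × 0.64 × 0.52 = 0.2093312
P(at least one) = 1 − 0.2093312 = 0.7906688

0.7906688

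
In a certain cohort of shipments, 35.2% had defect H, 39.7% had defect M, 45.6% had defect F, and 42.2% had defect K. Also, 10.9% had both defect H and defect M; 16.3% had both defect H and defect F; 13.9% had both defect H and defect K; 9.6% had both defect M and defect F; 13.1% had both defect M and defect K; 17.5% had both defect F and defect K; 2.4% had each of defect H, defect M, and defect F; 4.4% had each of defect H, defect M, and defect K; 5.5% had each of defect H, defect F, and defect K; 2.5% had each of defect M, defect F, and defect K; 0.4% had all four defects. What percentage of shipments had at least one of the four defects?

95.8%

By inclusion-exclusion,
P(union) = 35.2 + 39.7 + 45.6 + 42.2 − 10.9 − 16.3 − 13.9 − 9.6 − 13.1 − 17.5 + 2.4 + 4.4 + 5.5 + 2.5 − 0.4 = 95.8%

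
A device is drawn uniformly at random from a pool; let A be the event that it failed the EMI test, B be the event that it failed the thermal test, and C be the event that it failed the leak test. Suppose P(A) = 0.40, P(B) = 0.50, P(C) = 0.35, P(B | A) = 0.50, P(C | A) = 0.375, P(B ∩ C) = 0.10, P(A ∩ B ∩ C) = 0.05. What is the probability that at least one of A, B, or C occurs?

0.85

P(A ∩ B) = P(A)·P(B|A) = 0.40 × 0.50 = 0.20
P(A ∩ C) = P(A)·P(C|A) = 0.40 × 0.375 = 0.15
By inclusion–exclusion:
P(A ∪ B ∪ C) = 0.40 + 0.50 + 0.35 − 0.20 − 0.15 − 0.10 + 0.05 = 0.85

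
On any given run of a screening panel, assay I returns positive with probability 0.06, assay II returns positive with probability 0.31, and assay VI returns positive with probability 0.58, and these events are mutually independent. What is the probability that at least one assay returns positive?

0.727588

P(none) = (1 − 0.06) × (1 − 0.31) × (1 − 0.58) = 0.94 × 0.69 × 0.42 = 0.272412
P(at least one) = 1 − 0.272412 = 0.727588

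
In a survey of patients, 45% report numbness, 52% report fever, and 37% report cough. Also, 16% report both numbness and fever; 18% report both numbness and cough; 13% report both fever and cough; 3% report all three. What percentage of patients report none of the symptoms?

Inclusion–exclusion gives
P(union) = 45 + 52 + 37 − 16 − 18 − 13 + 3 = 90%
P(none) = 100% − 90% = 10%

10%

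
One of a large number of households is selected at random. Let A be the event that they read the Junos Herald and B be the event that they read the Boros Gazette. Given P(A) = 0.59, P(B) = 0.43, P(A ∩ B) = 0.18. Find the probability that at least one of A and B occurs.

Apply inclusion-exclusion:
P(A ∪ B) = 0.59 + 0.43 − 0.18 = 0.84

0.84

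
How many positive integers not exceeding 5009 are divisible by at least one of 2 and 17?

2651

By inclusion–exclusion:
floor(5009/2) + floor(5009/17) − floor(5009/34) = 2504 + 294 − 147 = 2651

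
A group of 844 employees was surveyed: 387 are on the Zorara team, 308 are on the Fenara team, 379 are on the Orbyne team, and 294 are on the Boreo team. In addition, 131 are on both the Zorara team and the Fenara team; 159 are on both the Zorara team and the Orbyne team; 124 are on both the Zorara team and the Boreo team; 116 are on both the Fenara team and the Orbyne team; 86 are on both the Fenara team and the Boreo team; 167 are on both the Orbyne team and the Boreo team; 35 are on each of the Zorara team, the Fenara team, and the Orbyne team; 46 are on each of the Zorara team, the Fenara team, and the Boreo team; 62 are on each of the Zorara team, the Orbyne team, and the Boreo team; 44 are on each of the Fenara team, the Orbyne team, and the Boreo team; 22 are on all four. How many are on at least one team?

750

Inclusion–exclusion gives
N(≥1) = 387 + 308 + 379 + 294 − 131 − 159 − 124 − 116 − 86 − 167 + 35 + 46 + 62 + 44 − 22 = 750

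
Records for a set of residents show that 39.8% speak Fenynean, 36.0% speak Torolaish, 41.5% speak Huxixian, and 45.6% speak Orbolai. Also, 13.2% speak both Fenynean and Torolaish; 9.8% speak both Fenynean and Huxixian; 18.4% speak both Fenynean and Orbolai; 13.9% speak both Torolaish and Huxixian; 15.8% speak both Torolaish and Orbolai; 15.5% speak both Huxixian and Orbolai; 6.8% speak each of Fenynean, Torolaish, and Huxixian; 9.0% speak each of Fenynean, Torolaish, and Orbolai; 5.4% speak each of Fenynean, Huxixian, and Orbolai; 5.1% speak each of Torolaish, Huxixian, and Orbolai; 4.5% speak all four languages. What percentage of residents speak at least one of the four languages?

Inclusion–exclusion gives
P(at least one) = 39.8 + 36.0 + 41.5 + 45.6 − 13.2 − 9.8 − 18.4 − 13.9 − 15.8 − 15.5 + 6.8 + 9.0 + 5.4 + 5.1 − 4.5 = 98.1%

98.1%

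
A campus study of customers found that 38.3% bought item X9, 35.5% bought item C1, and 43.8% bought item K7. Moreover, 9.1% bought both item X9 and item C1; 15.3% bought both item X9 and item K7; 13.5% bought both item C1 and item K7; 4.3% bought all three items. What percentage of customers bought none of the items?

By inclusion-exclusion,
P(at least one) = 38.3 + 35.5 + 43.8 − 9.1 − 15.3 − 13.5 + 4.3 = 84.0%
P(none) = 100% − 84.0% = 16.0%

16.0%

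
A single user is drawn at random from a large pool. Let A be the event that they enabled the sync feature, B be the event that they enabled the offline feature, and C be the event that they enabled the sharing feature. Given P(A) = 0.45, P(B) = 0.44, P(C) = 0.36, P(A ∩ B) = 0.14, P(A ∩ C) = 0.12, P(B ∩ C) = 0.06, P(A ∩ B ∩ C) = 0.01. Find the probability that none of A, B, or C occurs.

By inclusion-exclusion,
P(A ∪ B ∪ C) = 0.45 + 0.44 + 0.36 − 0.14 − 0.12 − 0.06 + 0.01 = 0.94
P(none) = 1 − 0.94 = 0.06

0.06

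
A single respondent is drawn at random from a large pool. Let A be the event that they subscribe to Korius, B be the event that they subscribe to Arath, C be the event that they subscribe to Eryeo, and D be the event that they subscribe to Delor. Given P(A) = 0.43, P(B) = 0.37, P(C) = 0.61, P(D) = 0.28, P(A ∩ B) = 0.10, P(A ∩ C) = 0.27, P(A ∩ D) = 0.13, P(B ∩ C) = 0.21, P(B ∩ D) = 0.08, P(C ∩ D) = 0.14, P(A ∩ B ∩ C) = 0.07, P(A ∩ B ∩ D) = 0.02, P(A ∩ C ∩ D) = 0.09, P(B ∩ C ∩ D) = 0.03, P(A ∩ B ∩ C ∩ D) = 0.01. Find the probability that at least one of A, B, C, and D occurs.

P(A ∪ B ∪ C ∪ D) = 0.43 + 0.37 + 0.61 + 0.28 − 0.10 − 0.27 − 0.13 − 0.21 − 0.08 − 0.14 + 0.07 + 0.02 + 0.09 + 0.03 − 0.01 = 0.96

0.96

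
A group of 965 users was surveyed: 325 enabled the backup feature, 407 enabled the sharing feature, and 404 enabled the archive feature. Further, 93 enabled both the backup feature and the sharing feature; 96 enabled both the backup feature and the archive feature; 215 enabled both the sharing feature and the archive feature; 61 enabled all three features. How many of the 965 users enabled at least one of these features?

793

|at least one| = 325 + 407 + 404 − 93 − 96 − 215 + 61 = 793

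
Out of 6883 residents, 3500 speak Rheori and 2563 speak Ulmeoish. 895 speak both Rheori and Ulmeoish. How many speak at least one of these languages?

5168

Using inclusion–exclusion:
|union| = 3500 + 2563 − 895 = 5168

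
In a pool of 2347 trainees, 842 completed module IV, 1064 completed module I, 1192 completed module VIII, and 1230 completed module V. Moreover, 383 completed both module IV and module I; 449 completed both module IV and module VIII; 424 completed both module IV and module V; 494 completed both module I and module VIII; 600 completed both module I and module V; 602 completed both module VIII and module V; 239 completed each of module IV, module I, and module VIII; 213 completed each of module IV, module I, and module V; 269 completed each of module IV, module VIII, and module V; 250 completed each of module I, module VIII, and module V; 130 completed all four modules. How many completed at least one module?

2217

By inclusion–exclusion:
|union| = 842 + 1064 + 1192 + 1230 − 383 − 449 − 424 − 494 − 600 − 602 + 239 + 213 + 269 + 250 − 130 = 2217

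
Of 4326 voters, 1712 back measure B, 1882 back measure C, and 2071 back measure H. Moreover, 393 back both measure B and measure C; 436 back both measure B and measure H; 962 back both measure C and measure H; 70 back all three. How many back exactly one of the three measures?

2293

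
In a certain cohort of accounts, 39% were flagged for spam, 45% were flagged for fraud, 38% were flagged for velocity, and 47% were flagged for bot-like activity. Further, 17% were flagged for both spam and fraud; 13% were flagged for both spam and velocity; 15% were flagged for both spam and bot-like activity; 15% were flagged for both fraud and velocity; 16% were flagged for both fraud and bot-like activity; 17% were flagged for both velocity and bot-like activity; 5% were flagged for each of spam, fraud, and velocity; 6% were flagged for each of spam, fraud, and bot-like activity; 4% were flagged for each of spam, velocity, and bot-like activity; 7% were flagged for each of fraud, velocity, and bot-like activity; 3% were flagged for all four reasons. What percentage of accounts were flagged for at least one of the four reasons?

95%

Using inclusion–exclusion:
P(≥1) = 39 + 45 + 38 + 47 − 17 − 13 − 15 − 15 − 16 − 17 + 5 + 6 + 4 + 7 − 3 = 95%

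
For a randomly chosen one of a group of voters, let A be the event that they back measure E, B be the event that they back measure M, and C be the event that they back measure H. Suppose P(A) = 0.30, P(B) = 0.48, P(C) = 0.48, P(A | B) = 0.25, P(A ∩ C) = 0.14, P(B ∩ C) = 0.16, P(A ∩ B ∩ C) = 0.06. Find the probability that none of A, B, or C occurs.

0.10

P(A ∩ B) = P(B)·P(A|B) = 0.48 × 0.25 = 0.12
P(A ∪ B ∪ C) = 0.30 + 0.48 + 0.48 − 0.12 − 0.14 − 0.16 + 0.06 = 0.90
P(none) = 1 − 0.90 = 0.10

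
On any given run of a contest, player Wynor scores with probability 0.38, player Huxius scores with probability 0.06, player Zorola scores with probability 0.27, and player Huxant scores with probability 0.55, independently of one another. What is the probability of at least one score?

0.8085502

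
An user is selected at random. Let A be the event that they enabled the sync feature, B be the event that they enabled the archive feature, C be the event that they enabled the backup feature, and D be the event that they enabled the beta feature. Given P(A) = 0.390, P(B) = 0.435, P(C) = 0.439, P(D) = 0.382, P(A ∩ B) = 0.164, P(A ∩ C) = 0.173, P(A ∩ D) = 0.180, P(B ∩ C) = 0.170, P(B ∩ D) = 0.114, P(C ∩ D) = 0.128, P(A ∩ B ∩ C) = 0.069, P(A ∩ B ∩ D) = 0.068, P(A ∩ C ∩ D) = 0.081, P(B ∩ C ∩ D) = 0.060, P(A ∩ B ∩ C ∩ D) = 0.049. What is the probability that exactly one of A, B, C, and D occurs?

0.426

P(exactly one) = 0.390 + 0.435 + 0.439 + 0.382 − 2·0.164 − 2·0.173 − 2·0.180 − 2·0.170 − 2·0.114 − 2·0.128 + 3·0.069 + 3·0.068 + 3·0.081 + 3·0.060 − 4·0.049 = 0.426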